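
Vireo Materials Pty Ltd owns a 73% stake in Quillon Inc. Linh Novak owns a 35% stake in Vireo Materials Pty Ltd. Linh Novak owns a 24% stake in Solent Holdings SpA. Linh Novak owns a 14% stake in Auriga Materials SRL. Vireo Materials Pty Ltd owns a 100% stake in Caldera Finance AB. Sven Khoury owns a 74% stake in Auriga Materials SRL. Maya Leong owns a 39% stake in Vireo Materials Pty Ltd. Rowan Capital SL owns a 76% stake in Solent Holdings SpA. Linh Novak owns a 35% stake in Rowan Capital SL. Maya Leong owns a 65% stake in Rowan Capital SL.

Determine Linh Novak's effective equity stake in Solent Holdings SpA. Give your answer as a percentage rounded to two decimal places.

50.60%

Linh reaches Solent along 2 paths.
Via Rowan: 35% × 76% = 26.6%.
Direct stake: 24% = 24%.
Total: 26.6% + 24% = 50.6%.
Rounded: 50.60%.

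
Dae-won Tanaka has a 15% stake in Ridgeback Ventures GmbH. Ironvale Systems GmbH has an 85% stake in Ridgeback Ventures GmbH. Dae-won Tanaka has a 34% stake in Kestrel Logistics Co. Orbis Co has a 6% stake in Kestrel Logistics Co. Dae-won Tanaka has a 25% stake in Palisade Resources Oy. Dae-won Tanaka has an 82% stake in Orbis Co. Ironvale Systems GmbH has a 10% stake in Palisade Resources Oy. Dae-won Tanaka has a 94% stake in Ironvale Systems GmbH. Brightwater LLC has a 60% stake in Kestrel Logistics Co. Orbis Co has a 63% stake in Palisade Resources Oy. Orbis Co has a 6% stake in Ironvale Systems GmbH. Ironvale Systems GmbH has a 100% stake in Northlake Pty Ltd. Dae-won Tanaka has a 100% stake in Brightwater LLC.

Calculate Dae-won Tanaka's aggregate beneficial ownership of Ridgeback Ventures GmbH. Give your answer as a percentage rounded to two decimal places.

99.08%

Dae-won reaches Ridgeback along 3 paths.
Direct stake: 15% = 15%.
Via Ironvale: 94% × 85% = 79.9%.
Via Orbis → Ironvale: 82% × 6% × 85% = 4.182%.
Total: 15% + 79.9% + 4.182% = 99.082%.
Rounded: 99.08%.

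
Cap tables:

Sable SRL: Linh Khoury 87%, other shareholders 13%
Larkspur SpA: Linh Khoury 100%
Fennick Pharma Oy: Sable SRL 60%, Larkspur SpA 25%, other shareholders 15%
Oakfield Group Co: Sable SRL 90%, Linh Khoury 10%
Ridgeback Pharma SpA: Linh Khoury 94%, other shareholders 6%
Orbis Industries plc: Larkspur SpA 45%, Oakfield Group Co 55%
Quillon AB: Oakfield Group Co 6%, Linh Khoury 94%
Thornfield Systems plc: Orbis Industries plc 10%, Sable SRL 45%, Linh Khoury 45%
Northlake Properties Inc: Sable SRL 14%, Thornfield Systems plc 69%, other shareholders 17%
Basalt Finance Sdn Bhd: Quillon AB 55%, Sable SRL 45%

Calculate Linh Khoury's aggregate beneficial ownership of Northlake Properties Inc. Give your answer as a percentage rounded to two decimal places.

Linh reaches Northlake along 6 paths.
Via Sable: 87% × 14% = 12.18%.
Via Larkspur → Orbis → Thornfield: 100% × 45% × 10% × 69% = 3.105%.
Via Sable → Oakfield → Orbis → Thornfield: 87% × 90% × 55% × 10% × 69% = 2.971485%.
Via Oakfield → Orbis → Thornfield: 10% × 55% × 10% × 69% = 0.3795%.
Via Sable → Thornfield: 87% × 45% × 69% = 27.0135%.
Via Thornfield: 45% × 69% = 31.05%.
Total: 12.18% + 3.105% + 2.971485% + 0.3795% + 27.0135% + 31.05% = 76.699485%.
Rounded: 76.70%.

76.70%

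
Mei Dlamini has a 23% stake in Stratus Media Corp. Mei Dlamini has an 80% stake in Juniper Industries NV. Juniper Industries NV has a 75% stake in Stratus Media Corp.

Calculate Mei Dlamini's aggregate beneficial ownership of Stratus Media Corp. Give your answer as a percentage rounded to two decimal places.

Mei reaches Stratus along 2 paths.
Via Juniper: 80% × 75% = 60%.
Direct stake: 23% = 23%.
Total: 60% + 23% = 83%.
Rounded: 83.00%.

83.00%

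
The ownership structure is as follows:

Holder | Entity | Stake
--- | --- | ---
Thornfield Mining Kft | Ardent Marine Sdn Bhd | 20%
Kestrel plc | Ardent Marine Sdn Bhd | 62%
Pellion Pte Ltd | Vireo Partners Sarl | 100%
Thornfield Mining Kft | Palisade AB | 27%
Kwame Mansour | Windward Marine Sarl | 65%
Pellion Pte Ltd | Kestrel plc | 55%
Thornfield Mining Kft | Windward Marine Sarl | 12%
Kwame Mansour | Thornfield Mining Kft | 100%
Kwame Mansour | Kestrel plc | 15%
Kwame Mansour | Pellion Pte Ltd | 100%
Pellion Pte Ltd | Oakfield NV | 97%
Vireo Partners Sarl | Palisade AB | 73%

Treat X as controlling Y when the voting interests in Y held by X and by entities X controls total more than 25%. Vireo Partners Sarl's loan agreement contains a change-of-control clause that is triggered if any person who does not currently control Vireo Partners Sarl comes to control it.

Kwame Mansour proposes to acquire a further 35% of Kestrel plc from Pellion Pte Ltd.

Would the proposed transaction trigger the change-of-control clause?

No

The purchase adds only to Kwame's holdings (Pellion's stake shrinks), so Kwame is the only person who could newly come to control Vireo.
Kwame holds 100% of Pellion, so Kwame controls Pellion.
Pellion holds 100% of Vireo, so Kwame controls Vireo.
So Kwame already controls Vireo before the transaction.
After the purchase, Kwame's direct stake in Kestrel rises to 15% + 35% = 50%, and Pellion's stake falls to 20%.
Kwame controlled Vireo already, so this is not a new person acquiring control; every other person's position is unchanged or reduced.
No new person acquires control, so the clause is not triggered.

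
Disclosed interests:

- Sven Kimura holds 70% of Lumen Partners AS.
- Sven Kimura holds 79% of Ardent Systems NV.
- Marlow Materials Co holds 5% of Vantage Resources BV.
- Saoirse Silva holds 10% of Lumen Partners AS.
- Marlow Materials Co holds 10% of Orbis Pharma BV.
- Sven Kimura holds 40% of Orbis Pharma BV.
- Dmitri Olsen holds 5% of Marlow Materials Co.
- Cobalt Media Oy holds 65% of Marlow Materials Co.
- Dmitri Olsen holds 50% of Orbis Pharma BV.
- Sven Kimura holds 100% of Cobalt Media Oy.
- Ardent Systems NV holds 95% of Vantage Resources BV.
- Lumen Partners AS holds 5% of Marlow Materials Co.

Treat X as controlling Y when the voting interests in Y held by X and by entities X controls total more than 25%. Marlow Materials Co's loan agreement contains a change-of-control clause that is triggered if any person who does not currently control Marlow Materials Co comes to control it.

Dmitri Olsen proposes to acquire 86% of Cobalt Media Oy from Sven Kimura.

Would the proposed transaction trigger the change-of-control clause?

Yes

The purchase adds only to Dmitri's holdings (Sven's stake shrinks), so Dmitri is the only person who could newly come to control Marlow.
Dmitri holds 50% of Orbis, so Dmitri controls Orbis.
In Marlow, Dmitri's side holds only 5%, not > 25%.
So before the transaction, Dmitri does not control Marlow.
After the purchase, Dmitri holds 86% of Cobalt directly, and Sven's stake falls to 14%.
Dmitri holds 86% of Cobalt, so Dmitri controls Cobalt.
Cobalt and Dmitri together hold 65% + 5% = 70% of Marlow, so Dmitri controls Marlow.
Dmitri did not control Marlow before and does after, so the clause is triggered.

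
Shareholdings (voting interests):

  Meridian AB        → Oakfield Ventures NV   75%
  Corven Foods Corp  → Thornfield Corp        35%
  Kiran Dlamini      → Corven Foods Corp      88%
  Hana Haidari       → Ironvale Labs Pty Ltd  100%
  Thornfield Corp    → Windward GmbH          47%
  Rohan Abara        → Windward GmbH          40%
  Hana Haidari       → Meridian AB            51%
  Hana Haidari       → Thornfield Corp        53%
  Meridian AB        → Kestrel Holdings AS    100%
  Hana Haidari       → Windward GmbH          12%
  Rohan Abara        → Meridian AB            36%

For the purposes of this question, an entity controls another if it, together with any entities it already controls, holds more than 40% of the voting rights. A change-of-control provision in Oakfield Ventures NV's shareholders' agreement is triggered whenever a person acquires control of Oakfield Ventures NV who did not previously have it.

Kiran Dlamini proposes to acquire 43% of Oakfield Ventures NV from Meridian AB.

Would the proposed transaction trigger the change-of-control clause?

The purchase adds only to Kiran's holdings (Meridian's stake shrinks), so Kiran is the only person who could newly come to control Oakfield.
Kiran holds 88% of Corven, so Kiran controls Corven.
Neither Kiran nor any entity Kiran controls holds any voting interest in Oakfield.
So before the transaction, Kiran does not control Oakfield.
After the purchase, Kiran holds 43% of Oakfield directly, and Meridian's stake falls to 32%.
Kiran holds 43% of Oakfield, so Kiran controls Oakfield.
Kiran did not control Oakfield before and does after, so the clause is triggered.

Yes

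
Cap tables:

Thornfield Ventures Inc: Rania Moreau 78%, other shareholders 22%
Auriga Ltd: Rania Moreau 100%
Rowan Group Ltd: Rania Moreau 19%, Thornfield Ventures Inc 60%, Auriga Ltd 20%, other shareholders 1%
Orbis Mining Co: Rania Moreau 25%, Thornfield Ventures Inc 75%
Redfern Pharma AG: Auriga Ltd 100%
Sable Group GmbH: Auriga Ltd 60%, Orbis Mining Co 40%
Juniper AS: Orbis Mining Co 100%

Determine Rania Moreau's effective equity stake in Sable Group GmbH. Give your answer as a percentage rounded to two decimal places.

Rania reaches Sable along 3 paths.
Via Auriga: 100% × 60% = 60%.
Via Orbis: 25% × 40% = 10%.
Via Thornfield → Orbis: 78% × 75% × 40% = 23.4%.
Total: 60% + 10% + 23.4% = 93.4%.
Rounded: 93.40%.

93.40%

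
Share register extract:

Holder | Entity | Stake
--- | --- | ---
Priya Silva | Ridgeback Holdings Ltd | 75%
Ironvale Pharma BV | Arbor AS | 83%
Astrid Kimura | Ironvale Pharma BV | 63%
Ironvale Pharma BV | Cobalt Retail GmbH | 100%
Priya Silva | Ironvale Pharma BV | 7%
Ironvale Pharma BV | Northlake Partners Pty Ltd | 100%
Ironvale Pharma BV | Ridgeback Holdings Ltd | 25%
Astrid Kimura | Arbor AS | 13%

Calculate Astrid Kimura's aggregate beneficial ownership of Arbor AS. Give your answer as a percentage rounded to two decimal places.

Astrid reaches Arbor along 2 paths.
Via Ironvale: 63% × 83% = 52.29%.
Direct stake: 13% = 13%.
Total: 52.29% + 13% = 65.29%.

65.29%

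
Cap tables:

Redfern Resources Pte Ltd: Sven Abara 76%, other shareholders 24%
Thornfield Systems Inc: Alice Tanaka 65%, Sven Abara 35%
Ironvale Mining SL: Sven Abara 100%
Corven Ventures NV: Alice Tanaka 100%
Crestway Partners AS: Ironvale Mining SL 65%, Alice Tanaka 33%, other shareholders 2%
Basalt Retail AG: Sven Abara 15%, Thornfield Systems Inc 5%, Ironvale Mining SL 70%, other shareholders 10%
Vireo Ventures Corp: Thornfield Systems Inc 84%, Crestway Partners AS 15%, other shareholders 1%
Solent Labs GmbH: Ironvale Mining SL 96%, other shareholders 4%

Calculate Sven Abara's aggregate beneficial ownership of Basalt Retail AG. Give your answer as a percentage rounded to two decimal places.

Sven reaches Basalt along 3 paths.
Direct stake: 15% = 15%.
Via Thornfield: 35% × 5% = 1.75%.
Via Ironvale: 100% × 70% = 70%.
Total: 15% + 1.75% + 70% = 86.75%.

86.75%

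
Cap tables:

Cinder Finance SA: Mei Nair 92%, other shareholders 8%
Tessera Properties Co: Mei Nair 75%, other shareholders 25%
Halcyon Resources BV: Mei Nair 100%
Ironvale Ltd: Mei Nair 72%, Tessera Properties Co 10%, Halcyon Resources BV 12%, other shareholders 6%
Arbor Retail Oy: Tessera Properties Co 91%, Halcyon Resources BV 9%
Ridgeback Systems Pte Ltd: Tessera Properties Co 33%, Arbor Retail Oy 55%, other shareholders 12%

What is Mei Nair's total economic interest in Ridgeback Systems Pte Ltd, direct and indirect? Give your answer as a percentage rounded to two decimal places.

67.24%

Mei reaches Ridgeback along 3 paths.
Via Tessera: 75% × 33% = 24.75%.
Via Tessera → Arbor: 75% × 91% × 55% = 37.5375%.
Via Halcyon → Arbor: 100% × 9% × 55% = 4.95%.
Total: 24.75% + 37.5375% + 4.95% = 67.2375%.
Rounded: 67.24%.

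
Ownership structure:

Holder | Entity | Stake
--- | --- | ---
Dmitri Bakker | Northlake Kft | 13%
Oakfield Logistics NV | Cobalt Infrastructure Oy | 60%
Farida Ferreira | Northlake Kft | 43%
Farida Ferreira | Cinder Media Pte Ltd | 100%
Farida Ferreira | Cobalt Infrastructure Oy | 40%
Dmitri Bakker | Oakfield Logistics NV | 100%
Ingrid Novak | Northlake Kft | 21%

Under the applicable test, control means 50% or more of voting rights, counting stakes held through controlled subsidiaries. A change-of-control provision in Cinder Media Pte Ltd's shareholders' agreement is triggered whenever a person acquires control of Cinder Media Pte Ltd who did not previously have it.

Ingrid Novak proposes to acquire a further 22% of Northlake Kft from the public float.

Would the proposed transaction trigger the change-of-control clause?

No

The purchase changes only Ingrid's holdings, so Ingrid is the only person who could newly come to control Cinder.
Ingrid's largest direct stake is 21% in Northlake, which does not meet the threshold, so Ingrid controls no company.
Neither Ingrid nor any entity Ingrid controls holds any voting interest in Cinder.
So before the transaction, Ingrid does not control Cinder.
After the purchase, Ingrid's direct stake in Northlake rises to 21% + 22% = 43%.
Ingrid's side now holds 43% of Northlake, not ≥ 50%, so Ingrid still does not control Northlake.
After the transaction, neither Ingrid nor any entity Ingrid controls holds a voting interest in Cinder, so Ingrid still does not control it.
No new person acquires control, so the clause is not triggered.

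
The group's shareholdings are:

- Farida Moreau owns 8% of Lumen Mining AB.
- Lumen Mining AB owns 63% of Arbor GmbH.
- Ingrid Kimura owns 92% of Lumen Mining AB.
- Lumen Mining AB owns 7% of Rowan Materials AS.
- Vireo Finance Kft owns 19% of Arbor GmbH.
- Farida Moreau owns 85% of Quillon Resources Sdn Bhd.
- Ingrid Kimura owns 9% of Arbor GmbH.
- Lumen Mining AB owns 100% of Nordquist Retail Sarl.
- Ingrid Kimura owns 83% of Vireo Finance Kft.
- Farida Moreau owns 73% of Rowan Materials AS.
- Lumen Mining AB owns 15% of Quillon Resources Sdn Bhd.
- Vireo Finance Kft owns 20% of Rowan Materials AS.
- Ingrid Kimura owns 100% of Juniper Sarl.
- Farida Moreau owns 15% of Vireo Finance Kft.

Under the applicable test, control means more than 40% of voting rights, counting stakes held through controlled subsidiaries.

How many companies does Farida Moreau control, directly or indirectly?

Farida holds 85% of Quillon, so Farida controls Quillon.
Farida holds 73% of Rowan, so Farida controls Rowan.
No other company's threshold is met.
Farida controls 2 companies.

2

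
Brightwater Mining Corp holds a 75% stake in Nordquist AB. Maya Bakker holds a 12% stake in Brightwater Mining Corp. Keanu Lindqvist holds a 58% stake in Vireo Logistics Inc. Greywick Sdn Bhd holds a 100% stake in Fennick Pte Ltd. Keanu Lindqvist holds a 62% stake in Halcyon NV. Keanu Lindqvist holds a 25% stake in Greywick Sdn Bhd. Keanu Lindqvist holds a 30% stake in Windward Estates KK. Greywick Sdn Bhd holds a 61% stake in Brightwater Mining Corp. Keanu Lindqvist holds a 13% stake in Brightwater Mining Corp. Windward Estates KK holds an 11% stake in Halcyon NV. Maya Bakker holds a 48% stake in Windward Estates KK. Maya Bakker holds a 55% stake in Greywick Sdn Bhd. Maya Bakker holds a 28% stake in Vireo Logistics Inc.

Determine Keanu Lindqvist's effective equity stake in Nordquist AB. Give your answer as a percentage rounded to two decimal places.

21.19%

Keanu reaches Nordquist along 2 paths.
Via Greywick → Brightwater: 25% × 61% × 75% = 11.4375%.
Via Brightwater: 13% × 75% = 9.75%.
Total: 11.4375% + 9.75% = 21.1875%.
Rounded: 21.19%.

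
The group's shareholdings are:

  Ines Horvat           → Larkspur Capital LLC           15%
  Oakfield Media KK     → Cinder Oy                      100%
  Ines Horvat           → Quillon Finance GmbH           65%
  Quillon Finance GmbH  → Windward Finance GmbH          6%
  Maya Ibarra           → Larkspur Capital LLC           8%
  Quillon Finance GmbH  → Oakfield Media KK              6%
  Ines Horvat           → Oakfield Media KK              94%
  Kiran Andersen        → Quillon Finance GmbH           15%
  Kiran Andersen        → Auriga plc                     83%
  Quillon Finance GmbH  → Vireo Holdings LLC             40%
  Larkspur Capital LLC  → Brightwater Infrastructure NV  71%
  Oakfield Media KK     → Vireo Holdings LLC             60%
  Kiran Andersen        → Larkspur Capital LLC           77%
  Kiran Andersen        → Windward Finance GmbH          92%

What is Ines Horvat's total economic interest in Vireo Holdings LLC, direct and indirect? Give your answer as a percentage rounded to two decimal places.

84.74%

Ines reaches Vireo along 3 paths.
Via Oakfield: 94% × 60% = 56.4%.
Via Quillon → Oakfield: 65% × 6% × 60% = 2.34%.
Via Quillon: 65% × 40% = 26%.
Total: 56.4% + 2.34% + 26% = 84.74%.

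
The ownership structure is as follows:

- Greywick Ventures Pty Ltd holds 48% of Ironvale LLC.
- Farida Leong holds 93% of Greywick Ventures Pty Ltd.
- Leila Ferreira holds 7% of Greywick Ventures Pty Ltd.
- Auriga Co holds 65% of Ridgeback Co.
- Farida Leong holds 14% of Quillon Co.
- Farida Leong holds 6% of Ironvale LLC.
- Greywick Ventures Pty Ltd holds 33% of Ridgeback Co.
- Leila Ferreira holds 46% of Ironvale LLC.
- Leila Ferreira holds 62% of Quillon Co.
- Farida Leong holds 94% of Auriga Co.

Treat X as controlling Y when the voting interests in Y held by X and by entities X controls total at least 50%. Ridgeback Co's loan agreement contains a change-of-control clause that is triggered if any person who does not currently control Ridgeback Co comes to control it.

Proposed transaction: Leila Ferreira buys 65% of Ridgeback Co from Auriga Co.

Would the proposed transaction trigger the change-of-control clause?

The purchase adds only to Leila's holdings (Auriga's stake shrinks), so Leila is the only person who could newly come to control Ridgeback.
Leila holds 62% of Quillon, so Leila controls Quillon.
Neither Leila nor any entity Leila controls holds any voting interest in Ridgeback.
So before the transaction, Leila does not control Ridgeback.
After the purchase, Leila holds 65% of Ridgeback directly, and Auriga's stake falls to 0%.
Leila holds 65% of Ridgeback, so Leila controls Ridgeback.
Leila did not control Ridgeback before and does after, so the clause is triggered.

Yes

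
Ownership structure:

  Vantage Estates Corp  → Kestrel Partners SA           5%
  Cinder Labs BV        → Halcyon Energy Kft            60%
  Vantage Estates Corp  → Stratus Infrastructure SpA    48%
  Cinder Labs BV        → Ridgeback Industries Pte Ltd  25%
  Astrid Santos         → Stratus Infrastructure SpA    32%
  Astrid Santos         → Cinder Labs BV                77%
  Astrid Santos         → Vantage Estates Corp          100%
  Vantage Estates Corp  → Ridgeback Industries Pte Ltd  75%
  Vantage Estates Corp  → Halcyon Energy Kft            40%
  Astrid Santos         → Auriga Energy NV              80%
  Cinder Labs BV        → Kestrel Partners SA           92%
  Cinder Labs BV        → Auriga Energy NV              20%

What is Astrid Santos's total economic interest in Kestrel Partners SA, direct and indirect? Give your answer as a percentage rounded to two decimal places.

75.84%

Astrid reaches Kestrel along 2 paths.
Via Cinder: 77% × 92% = 70.84%.
Via Vantage: 100% × 5% = 5%.
Total: 70.84% + 5% = 75.84%.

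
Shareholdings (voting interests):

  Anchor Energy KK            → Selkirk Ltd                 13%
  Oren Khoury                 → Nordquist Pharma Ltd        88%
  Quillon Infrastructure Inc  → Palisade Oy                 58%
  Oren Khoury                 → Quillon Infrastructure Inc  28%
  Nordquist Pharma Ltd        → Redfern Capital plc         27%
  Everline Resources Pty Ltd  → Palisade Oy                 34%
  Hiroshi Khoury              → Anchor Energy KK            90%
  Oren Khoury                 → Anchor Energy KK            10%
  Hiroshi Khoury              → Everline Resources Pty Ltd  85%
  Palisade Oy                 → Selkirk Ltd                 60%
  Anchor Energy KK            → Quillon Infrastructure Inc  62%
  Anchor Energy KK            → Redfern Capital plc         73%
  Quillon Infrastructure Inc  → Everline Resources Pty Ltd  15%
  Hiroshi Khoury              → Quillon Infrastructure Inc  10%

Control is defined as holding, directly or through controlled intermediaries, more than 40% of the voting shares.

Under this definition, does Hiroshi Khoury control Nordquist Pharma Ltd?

Hiroshi holds 90% of Anchor, so Hiroshi controls Anchor.
Hiroshi and Anchor together hold 10% + 62% = 72% of Quillon, so Hiroshi controls Quillon.
Quillon and Hiroshi together hold 15% + 85% = 100% of Everline, so Hiroshi controls Everline.
Everline and Quillon together hold 34% + 58% = 92% of Palisade, so Hiroshi controls Palisade.
Anchor holds 73% of Redfern, so Hiroshi controls Redfern.
Anchor and Palisade together hold 13% + 60% = 73% of Selkirk, so Hiroshi controls Selkirk.
Neither Hiroshi nor any entity Hiroshi controls holds any voting interest in Nordquist.
So Hiroshi does not control Nordquist.

No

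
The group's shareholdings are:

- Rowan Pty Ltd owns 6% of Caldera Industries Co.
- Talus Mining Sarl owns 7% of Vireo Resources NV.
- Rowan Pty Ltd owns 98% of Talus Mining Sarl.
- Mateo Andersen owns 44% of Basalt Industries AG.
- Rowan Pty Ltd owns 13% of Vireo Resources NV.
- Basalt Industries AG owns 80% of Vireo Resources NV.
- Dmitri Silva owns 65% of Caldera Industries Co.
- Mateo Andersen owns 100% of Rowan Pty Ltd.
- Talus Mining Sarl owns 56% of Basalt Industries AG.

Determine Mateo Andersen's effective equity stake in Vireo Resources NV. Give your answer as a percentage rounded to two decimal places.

98.96%

Mateo reaches Vireo along 4 paths.
Via Rowan: 100% × 13% = 13%.
Via Rowan → Talus → Basalt: 100% × 98% × 56% × 80% = 43.904%.
Via Basalt: 44% × 80% = 35.2%.
Via Rowan → Talus: 100% × 98% × 7% = 6.86%.
Total: 13% + 43.904% + 35.2% + 6.86% = 98.964%.
Rounded: 98.96%.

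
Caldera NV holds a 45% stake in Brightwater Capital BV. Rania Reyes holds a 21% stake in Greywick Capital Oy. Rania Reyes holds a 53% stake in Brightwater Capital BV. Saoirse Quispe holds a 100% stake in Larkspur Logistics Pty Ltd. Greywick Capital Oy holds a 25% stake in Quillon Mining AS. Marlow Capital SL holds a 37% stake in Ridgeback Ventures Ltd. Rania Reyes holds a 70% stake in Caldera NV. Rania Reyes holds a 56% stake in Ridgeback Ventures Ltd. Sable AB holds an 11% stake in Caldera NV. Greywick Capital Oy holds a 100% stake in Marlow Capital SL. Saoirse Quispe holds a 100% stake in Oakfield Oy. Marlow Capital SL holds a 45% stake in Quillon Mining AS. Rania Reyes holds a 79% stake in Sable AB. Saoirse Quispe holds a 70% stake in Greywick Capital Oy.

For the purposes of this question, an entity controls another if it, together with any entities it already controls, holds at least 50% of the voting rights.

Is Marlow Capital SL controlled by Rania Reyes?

Rania holds 79% of Sable, so Rania controls Sable.
Rania and Sable together hold 70% + 11% = 81% of Caldera, so Rania controls Caldera.
Rania holds 56% of Ridgeback, so Rania controls Ridgeback.
Rania and Caldera together hold 53% + 45% = 98% of Brightwater, so Rania controls Brightwater.
Neither Rania nor any entity Rania controls holds any voting interest in Marlow.
So Rania does not control Marlow.

No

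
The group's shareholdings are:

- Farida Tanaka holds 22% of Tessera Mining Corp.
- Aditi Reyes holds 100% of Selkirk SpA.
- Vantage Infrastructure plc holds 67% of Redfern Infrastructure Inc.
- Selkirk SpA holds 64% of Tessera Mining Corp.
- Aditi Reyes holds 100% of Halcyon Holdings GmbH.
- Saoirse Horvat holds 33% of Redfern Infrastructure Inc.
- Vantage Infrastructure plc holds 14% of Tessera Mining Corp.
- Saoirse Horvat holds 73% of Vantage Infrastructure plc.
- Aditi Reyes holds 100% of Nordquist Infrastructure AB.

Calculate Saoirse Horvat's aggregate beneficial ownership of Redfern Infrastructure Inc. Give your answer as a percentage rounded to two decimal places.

Saoirse reaches Redfern along 2 paths.
Via Vantage: 73% × 67% = 48.91%.
Direct stake: 33% = 33%.
Total: 48.91% + 33% = 81.91%.

81.91%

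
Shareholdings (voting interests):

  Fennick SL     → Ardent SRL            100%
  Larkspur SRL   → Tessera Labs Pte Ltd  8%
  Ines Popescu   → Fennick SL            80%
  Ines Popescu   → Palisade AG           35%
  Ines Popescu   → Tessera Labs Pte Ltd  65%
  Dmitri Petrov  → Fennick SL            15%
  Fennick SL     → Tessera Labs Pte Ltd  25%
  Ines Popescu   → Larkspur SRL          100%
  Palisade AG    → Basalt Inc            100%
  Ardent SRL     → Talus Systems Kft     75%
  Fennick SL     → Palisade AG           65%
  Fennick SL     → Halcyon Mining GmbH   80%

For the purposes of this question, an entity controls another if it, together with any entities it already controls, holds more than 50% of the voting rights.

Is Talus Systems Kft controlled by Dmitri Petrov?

No

Dmitri's largest direct stake is 15% in Fennick, which does not meet the threshold, so Dmitri controls no company.
Neither Dmitri nor any entity Dmitri controls holds any voting interest in Talus.
So Dmitri does not control Talus.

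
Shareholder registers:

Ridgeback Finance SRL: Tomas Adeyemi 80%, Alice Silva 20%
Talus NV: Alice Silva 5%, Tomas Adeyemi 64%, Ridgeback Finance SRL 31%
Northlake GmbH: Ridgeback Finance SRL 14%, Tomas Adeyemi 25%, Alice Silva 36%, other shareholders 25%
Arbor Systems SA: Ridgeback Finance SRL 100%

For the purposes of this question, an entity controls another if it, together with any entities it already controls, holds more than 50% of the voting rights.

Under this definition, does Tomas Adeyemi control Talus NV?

Yes

Tomas holds 80% of Ridgeback, so Tomas controls Ridgeback.
Tomas and Ridgeback together hold 64% + 31% = 95% of Talus, so Tomas controls Talus.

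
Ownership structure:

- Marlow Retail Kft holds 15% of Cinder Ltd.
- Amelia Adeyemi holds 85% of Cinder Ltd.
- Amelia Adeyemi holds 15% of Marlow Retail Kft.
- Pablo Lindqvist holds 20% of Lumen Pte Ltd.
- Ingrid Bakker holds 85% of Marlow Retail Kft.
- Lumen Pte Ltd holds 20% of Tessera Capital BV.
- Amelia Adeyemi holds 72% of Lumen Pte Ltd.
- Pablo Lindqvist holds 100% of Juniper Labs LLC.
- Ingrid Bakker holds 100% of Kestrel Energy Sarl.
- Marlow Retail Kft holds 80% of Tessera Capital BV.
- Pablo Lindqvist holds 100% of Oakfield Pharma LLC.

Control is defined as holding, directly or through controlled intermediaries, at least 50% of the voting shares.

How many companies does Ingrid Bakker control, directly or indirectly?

Ingrid holds 85% of Marlow, so Ingrid controls Marlow.
Ingrid holds 100% of Kestrel, so Ingrid controls Kestrel.
Marlow holds 80% of Tessera, so Ingrid controls Tessera.
No other company's threshold is met.
Ingrid controls 3 companies.

3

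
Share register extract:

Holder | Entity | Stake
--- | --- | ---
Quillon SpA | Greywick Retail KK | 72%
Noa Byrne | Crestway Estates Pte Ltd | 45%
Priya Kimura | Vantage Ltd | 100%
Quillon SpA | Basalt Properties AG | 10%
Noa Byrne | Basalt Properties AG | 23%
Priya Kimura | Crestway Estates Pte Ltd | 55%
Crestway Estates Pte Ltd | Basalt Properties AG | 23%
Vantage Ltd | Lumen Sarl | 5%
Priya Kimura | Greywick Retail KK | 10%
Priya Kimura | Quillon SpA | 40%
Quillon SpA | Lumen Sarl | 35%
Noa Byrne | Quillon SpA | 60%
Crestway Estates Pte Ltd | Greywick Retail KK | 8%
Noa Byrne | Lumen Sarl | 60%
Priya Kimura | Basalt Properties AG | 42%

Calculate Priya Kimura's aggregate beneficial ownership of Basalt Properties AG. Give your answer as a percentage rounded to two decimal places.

Priya reaches Basalt along 3 paths.
Direct stake: 42% = 42%.
Via Quillon: 40% × 10% = 4%.
Via Crestway: 55% × 23% = 12.65%.
Total: 42% + 4% + 12.65% = 58.65%.

58.65%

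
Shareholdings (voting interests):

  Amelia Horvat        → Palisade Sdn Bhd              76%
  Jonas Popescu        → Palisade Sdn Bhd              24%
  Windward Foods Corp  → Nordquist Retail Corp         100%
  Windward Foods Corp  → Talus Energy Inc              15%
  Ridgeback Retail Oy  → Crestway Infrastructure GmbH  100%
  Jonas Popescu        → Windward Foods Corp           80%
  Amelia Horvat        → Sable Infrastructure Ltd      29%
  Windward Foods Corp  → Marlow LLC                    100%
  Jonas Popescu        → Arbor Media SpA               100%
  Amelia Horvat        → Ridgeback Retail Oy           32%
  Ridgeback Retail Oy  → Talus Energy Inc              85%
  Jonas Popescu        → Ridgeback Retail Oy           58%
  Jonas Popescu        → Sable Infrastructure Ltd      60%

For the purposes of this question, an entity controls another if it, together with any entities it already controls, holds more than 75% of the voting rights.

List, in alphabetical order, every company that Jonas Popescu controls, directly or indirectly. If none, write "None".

Jonas holds 80% of Windward, so Jonas controls Windward.
Windward holds 100% of Nordquist, so Jonas controls Nordquist.
Windward holds 100% of Marlow, so Jonas controls Marlow.
Jonas holds 100% of Arbor, so Jonas controls Arbor.
No other company's threshold is met.

Arbor Media SpA, Marlow LLC, Nordquist Retail Corp, Windward Foods Corp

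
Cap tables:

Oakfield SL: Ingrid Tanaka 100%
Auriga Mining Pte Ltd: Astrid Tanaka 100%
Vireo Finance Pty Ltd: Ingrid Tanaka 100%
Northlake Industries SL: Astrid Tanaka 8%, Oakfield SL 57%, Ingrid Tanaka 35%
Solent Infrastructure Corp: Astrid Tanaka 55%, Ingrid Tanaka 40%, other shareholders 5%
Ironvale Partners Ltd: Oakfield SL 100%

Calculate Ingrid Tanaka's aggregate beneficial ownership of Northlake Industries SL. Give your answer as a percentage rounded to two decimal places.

Ingrid reaches Northlake along 2 paths.
Via Oakfield: 100% × 57% = 57%.
Direct stake: 35% = 35%.
Total: 57% + 35% = 92%.
Rounded: 92.00%.

92.00%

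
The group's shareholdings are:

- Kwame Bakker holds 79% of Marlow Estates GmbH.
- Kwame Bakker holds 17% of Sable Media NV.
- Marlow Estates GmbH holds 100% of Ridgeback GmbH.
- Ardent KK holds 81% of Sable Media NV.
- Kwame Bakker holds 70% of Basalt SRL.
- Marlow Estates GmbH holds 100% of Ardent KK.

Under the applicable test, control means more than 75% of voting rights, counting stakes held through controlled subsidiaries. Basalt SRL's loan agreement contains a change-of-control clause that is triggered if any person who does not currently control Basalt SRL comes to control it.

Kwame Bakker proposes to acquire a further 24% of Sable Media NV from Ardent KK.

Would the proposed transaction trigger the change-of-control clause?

The purchase adds only to Kwame's holdings (Ardent's stake shrinks), so Kwame is the only person who could newly come to control Basalt.
Kwame holds 79% of Marlow, so Kwame controls Marlow.
Marlow holds 100% of Ridgeback, so Kwame controls Ridgeback.
Marlow holds 100% of Ardent, so Kwame controls Ardent.
Ardent and Kwame together hold 81% + 17% = 98% of Sable, so Kwame controls Sable.
In Basalt, Kwame's side holds only 70%, not > 75%.
So before the transaction, Kwame does not control Basalt.
After the purchase, Kwame's direct stake in Sable rises to 17% + 24% = 41%, and Ardent's stake falls to 57%.
Ardent and Kwame together hold 57% + 41% = 98% of Sable, so Kwame controls Sable.
After the transaction, Kwame's side holds 70% of Basalt, not > 75%, so Kwame still does not control Basalt.
No new person acquires control, so the clause is not triggered.

No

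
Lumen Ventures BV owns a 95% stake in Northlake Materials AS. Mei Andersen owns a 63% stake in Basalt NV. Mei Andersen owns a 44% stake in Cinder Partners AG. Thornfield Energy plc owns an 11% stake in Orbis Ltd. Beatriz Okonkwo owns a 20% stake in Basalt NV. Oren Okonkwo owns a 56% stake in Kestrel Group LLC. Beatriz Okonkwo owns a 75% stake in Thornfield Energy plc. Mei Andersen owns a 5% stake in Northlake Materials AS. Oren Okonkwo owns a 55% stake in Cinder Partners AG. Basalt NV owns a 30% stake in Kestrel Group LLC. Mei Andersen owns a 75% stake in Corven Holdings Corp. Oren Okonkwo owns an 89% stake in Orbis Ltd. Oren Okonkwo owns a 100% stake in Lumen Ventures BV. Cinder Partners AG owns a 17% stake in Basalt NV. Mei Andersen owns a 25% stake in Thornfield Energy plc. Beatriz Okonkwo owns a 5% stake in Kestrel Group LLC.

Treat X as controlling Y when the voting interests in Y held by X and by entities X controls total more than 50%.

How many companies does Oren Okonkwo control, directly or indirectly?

5

Oren holds 55% of Cinder, so Oren controls Cinder.
Oren holds 100% of Lumen, so Oren controls Lumen.
Oren holds 56% of Kestrel, so Oren controls Kestrel.
Oren holds 89% of Orbis, so Oren controls Orbis.
Lumen holds 95% of Northlake, so Oren controls Northlake.
No other company's threshold is met.
Oren controls 5 companies.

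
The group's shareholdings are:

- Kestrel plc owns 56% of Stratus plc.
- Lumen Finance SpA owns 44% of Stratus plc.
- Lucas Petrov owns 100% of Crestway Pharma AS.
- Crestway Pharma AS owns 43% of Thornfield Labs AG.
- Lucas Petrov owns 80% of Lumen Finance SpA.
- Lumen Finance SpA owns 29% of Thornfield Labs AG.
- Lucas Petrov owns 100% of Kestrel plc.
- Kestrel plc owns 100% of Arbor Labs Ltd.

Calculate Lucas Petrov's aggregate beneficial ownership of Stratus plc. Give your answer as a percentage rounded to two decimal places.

91.20%

Lucas reaches Stratus along 2 paths.
Via Kestrel: 100% × 56% = 56%.
Via Lumen: 80% × 44% = 35.2%.
Total: 56% + 35.2% = 91.2%.
Rounded: 91.20%.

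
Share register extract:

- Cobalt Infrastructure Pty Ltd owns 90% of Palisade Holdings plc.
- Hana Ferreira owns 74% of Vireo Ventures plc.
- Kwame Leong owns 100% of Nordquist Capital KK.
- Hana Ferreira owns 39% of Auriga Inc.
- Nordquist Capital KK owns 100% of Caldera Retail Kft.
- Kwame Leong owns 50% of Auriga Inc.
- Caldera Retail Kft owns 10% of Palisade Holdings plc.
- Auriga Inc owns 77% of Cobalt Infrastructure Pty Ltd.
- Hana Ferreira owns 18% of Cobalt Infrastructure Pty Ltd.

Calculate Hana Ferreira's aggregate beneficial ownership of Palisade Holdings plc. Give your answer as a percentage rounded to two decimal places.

Hana reaches Palisade along 2 paths.
Via Auriga → Cobalt: 39% × 77% × 90% = 27.027%.
Via Cobalt: 18% × 90% = 16.2%.
Total: 27.027% + 16.2% = 43.227%.
Rounded: 43.23%.

43.23%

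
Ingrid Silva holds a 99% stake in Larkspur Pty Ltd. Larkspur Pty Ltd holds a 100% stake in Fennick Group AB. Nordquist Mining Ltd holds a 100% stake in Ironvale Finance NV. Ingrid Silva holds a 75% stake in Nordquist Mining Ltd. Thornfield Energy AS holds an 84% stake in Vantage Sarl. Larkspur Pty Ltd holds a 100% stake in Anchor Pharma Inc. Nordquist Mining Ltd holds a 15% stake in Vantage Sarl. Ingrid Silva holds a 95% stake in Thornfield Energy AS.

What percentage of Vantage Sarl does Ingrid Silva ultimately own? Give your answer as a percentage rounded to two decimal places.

91.05%

Ingrid reaches Vantage along 2 paths.
Via Thornfield: 95% × 84% = 79.8%.
Via Nordquist: 75% × 15% = 11.25%.
Total: 79.8% + 11.25% = 91.05%.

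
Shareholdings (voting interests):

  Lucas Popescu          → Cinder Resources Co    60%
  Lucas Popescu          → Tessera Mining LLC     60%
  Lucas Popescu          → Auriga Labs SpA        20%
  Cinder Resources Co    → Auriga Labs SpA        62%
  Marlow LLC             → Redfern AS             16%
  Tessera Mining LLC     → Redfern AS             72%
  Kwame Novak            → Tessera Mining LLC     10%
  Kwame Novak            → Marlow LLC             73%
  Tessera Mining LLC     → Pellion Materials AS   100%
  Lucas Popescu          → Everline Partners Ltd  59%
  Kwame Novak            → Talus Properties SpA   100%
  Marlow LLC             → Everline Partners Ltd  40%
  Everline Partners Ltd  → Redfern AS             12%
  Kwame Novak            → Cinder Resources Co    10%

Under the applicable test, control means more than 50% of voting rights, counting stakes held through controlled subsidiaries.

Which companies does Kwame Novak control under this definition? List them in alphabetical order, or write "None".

Kwame holds 73% of Marlow, so Kwame controls Marlow.
Kwame holds 100% of Talus, so Kwame controls Talus.
No other company's threshold is met.

Marlow LLC, Talus Properties SpA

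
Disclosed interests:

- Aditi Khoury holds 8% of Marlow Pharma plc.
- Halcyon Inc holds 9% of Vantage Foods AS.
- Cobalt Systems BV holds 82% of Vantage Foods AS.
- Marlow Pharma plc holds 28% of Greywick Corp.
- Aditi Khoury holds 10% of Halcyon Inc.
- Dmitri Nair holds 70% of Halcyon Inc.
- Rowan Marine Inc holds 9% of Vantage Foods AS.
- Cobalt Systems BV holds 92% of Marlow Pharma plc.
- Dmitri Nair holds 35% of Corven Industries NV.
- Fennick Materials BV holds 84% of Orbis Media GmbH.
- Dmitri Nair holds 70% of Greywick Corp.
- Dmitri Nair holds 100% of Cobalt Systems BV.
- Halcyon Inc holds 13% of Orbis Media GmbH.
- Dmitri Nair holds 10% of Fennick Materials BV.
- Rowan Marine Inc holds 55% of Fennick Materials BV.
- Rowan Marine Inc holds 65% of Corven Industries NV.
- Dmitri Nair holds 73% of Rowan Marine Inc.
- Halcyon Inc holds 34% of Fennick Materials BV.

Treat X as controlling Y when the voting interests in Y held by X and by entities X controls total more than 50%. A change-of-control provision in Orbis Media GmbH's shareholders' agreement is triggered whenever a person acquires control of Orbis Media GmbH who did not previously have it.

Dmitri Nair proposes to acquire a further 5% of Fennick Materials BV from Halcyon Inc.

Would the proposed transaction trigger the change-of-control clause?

The purchase adds only to Dmitri's holdings (Halcyon's stake shrinks), so Dmitri is the only person who could newly come to control Orbis.
Dmitri holds 73% of Rowan, so Dmitri controls Rowan.
Dmitri holds 70% of Halcyon, so Dmitri controls Halcyon.
Dmitri and Halcyon and Rowan together hold 10% + 34% + 55% = 99% of Fennick, so Dmitri controls Fennick.
Fennick and Halcyon together hold 84% + 13% = 97% of Orbis, so Dmitri controls Orbis.
So Dmitri already controls Orbis before the transaction.
After the purchase, Dmitri's direct stake in Fennick rises to 10% + 5% = 15%, and Halcyon's stake falls to 29%.
Dmitri controlled Orbis already, so this is not a new person acquiring control; every other person's position is unchanged or reduced.
No new person acquires control, so the clause is not triggered.

No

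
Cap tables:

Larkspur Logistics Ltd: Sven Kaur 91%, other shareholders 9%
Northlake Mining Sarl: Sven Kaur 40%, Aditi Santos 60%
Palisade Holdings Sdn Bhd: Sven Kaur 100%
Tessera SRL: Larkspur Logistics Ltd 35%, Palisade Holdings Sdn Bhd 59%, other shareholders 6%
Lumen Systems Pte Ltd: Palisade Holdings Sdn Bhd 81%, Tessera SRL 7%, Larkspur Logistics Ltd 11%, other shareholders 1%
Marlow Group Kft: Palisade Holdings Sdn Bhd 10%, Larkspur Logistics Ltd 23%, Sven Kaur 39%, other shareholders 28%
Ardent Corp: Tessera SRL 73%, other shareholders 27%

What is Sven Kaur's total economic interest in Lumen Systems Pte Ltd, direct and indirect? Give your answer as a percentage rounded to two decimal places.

Sven reaches Lumen along 4 paths.
Via Palisade: 100% × 81% = 81%.
Via Larkspur → Tessera: 91% × 35% × 7% = 2.2295%.
Via Palisade → Tessera: 100% × 59% × 7% = 4.13%.
Via Larkspur: 91% × 11% = 10.01%.
Total: 81% + 2.2295% + 4.13% + 10.01% = 97.3695%.
Rounded: 97.37%.

97.37%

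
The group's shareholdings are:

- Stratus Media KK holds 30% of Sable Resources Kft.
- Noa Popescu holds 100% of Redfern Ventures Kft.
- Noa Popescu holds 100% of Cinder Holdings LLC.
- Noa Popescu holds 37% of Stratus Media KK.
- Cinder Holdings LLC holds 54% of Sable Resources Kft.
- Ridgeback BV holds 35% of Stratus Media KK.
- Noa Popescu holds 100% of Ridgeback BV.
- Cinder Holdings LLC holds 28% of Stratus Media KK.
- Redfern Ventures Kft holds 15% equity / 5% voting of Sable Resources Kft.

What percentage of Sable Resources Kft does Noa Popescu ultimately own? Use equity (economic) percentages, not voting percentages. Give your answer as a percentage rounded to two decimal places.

99.00%

Noa reaches Sable along 5 paths.
Via Cinder: 100% × 54% = 54%.
Via Ridgeback → Stratus: 100% × 35% × 30% = 10.5%.
Via Cinder → Stratus: 100% × 28% × 30% = 8.4%.
Via Stratus: 37% × 30% = 11.1%.
Via Redfern: 100% × 15% = 15%.
Total: 54% + 10.5% + 8.4% + 11.1% + 15% = 99%.
Rounded: 99.00%.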